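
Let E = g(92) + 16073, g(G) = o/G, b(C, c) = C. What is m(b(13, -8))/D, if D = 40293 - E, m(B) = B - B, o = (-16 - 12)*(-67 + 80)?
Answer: 0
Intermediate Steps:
o = -364 (o = -28*13 = -364)
g(G) = -364/G
E = 369588/23 (E = -364/92 + 16073 = -364*1/92 + 16073 = -91/23 + 16073 = 369588/23 ≈ 16069.)
m(B) = 0
D = 557151/23 (D = 40293 - 1*369588/23 = 40293 - 369588/23 = 557151/23 ≈ 24224.)
m(b(13, -8))/D = 0/(557151/23) = 0*(23/557151) = 0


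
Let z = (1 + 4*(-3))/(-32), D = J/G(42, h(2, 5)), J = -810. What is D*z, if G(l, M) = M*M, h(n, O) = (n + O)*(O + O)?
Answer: -891/15680 ≈ -0.056824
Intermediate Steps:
h(n, O) = 2*O*(O + n) (h(n, O) = (O + n)*(2*O) = 2*O*(O + n))
G(l, M) = M²
D = -81/490 (D = -810*1/(100*(5 + 2)²) = -810/((2*5*7)²) = -810/(70²) = -810/4900 = -810*1/4900 = -81/490 ≈ -0.16531)
z = 11/32 (z = (1 - 12)*(-1/32) = -11*(-1/32) = 11/32 ≈ 0.34375)
D*z = -81/490*11/32 = -891/15680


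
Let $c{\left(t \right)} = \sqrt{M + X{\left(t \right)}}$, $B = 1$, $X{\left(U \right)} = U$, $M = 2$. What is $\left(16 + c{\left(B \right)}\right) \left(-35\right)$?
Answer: $-560 - 35 \sqrt{3} \approx -620.62$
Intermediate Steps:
$c{\left(t \right)} = \sqrt{2 + t}$
$\left(16 + c{\left(B \right)}\right) \left(-35\right) = \left(16 + \sqrt{2 + 1}\right) \left(-35\right) = \left(16 + \sqrt{3}\right) \left(-35\right) = -560 - 35 \sqrt{3}$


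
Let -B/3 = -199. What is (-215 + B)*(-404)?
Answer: -154328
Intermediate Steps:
B = 597 (B = -3*(-199) = 597)
(-215 + B)*(-404) = (-215 + 597)*(-404) = 382*(-404) = -154328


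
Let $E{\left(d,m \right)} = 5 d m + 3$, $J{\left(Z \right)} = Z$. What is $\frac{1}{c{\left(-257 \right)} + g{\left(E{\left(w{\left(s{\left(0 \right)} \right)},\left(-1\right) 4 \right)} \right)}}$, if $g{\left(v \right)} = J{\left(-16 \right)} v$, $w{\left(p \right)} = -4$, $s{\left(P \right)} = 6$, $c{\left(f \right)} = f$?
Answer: $- \frac{1}{1585} \approx -0.00063092$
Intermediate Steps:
$E{\left(d,m \right)} = 3 + 5 d m$ ($E{\left(d,m \right)} = 5 d m + 3 = 3 + 5 d m$)
$g{\left(v \right)} = - 16 v$
$\frac{1}{c{\left(-257 \right)} + g{\left(E{\left(w{\left(s{\left(0 \right)} \right)},\left(-1\right) 4 \right)} \right)}} = \frac{1}{-257 - 16 \left(3 + 5 \left(-4\right) \left(\left(-1\right) 4\right)\right)} = \frac{1}{-257 - 16 \left(3 + 5 \left(-4\right) \left(-4\right)\right)} = \frac{1}{-257 - 16 \left(3 + 80\right)} = \frac{1}{-257 - 1328} = \frac{1}{-1585} = - \frac{1}{1585}$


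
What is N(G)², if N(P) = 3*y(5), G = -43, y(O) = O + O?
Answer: 900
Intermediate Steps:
y(O) = 2*O
N(P) = 30 (N(P) = 3*(2*5) = 3*10 = 30)
N(G)² = 30² = 900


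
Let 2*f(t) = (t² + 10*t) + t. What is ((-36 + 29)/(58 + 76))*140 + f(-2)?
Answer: -1093/67 ≈ -16.313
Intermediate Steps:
f(t) = t²/2 + 11*t/2 (f(t) = ((t² + 10*t) + t)/2 = (t² + 11*t)/2 = t²/2 + 11*t/2)
((-36 + 29)/(58 + 76))*140 + f(-2) = ((-36 + 29)/(58 + 76))*140 + (½)*(-2)*(11 - 2) = -7/134*140 + (½)*(-2)*9 = -7*1/134*140 - 9 = -7/134*140 - 9 = -490/67 - 9 = -1093/67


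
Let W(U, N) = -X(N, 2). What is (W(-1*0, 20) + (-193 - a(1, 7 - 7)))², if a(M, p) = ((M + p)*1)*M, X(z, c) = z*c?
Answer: 54756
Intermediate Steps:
X(z, c) = c*z
a(M, p) = M*(M + p) (a(M, p) = (M + p)*M = M*(M + p))
W(U, N) = -2*N
(W(-1*0, 20) + (-193 - a(1, 7 - 7)))² = (-2*20 + (-193 - (1 + (7 - 7))))² = (-40 + (-193 - (1 + 0)))² = (-40 + (-193 - 1))² = (-40 - 194)² = (-234)² = 54756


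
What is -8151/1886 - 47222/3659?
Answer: -118885201/6900874 ≈ -17.228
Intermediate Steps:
-8151/1886 - 47222/3659 = -118885201/6900874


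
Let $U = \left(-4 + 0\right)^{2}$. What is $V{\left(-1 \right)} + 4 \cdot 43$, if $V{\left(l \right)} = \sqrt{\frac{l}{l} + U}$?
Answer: $172 + \sqrt{17} \approx 176.12$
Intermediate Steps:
$U = 16$ ($U = \left(-4\right)^{2} = 16$)
$V{\left(l \right)} = \sqrt{17}$ ($V{\left(l \right)} = \sqrt{\frac{l}{l} + 16} = \sqrt{1 + 16} = \sqrt{17}$)
$V{\left(-1 \right)} + 4 \cdot 43 = \sqrt{17} + 4 \cdot 43 = \sqrt{17} + 172 = 172 + \sqrt{17}$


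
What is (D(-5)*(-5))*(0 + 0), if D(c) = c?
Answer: 0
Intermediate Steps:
(D(-5)*(-5))*(0 + 0) = (-5*(-5))*(0 + 0) = 25*0 = 0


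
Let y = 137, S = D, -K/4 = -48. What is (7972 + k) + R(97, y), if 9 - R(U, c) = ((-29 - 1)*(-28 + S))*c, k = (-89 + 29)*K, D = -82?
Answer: -455639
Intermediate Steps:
K = 192 (K = -4*(-48) = 192)
S = -82
k = -11520 (k = (-89 + 29)*192 = -60*192 = -11520)
R(U, c) = 9 - 3300*c (R(U, c) = 9 - (-29 - 1)*(-28 - 82)*c = 9 - (-30*(-110))*c = 9 - 3300*c)
(7972 + k) + R(97, y) = (7972 - 11520) + (9 - 3300*137) = -3548 + (9 - 452100) = -3548 - 452091 = -455639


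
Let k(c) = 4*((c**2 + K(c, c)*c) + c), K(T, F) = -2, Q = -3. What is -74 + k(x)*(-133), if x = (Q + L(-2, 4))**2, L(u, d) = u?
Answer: -319274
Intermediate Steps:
x = 25 (x = (-3 - 2)**2 = (-5)**2 = 25)
k(c) = -4*c + 4*c**2 (k(c) = 4*((c**2 - 2*c) + c) = 4*(c**2 - c) = -4*c + 4*c**2)
-74 + k(x)*(-133) = -74 + (4*25*(-1 + 25))*(-133) = -74 + (4*25*24)*(-133) = -74 + 2400*(-133) = -74 - 319200 = -319274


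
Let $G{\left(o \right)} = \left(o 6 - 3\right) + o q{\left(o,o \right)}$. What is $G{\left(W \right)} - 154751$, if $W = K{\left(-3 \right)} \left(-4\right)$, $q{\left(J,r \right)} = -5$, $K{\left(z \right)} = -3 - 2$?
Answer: $-154734$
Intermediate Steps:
$K{\left(z \right)} = -5$
$W = 20$ ($W = \left(-5\right) \left(-4\right) = 20$)
$G{\left(o \right)} = -3 + o$ ($G{\left(o \right)} = \left(o 6 - 3\right) + o \left(-5\right) = \left(6 o - 3\right) - 5 o = \left(-3 + 6 o\right) - 5 o = -3 + o$)
$G{\left(W \right)} - 154751 = \left(-3 + 20\right) - 154751 = 17 - 154751 = -154734$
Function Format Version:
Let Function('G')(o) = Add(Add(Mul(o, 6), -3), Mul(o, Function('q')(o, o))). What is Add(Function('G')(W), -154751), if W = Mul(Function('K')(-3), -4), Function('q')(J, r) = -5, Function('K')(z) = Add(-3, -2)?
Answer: -154734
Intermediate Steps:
Function('K')(z) = -5
W = 20 (W = Mul(-5, -4) = 20)
Function('G')(o) = Add(-3, o) (Function('G')(o) = Add(Add(Mul(o, 6), -3), Mul(o, -5)) = Add(Add(Mul(6, o), -3), Mul(-5, o)) = Add(Add(-3, Mul(6, o)), Mul(-5, o)) = Add(-3, o))
Add(Function('G')(W), -154751) = Add(Add(-3, 20), -154751) = Add(17, -154751) = -154734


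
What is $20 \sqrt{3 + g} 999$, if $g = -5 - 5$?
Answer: $19980 i \sqrt{7} \approx 52862.0 i$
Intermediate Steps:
$g = -10$ ($g = -5 - 5 = -10$)
$20 \sqrt{3 + g} 999 = 20 \sqrt{3 - 10} \cdot 999 = 20 \sqrt{-7} \cdot 999 = 20 i \sqrt{7} \cdot 999 = 19980 i \sqrt{7}$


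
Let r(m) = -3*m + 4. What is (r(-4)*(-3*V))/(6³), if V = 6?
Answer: -4/3 ≈ -1.3333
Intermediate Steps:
r(m) = 4 - 3*m
(r(-4)*(-3*V))/(6³) = ((4 - 3*(-4))*(-3*6))/(6³) = ((4 + 12)*(-18))/216 = (16*(-18))*(1/216) = -288*1/216 = -4/3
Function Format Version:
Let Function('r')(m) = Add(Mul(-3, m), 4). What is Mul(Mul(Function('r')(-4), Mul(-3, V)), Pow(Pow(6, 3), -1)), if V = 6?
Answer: Rational(-4, 3) ≈ -1.3333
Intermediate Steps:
Function('r')(m) = Add(4, Mul(-3, m))
Mul(Mul(Function('r')(-4), Mul(-3, V)), Pow(Pow(6, 3), -1)) = Mul(Mul(Add(4, Mul(-3, -4)), Mul(-3, 6)), Pow(Pow(6, 3), -1)) = Mul(Mul(Add(4, 12), -18), Pow(216, -1)) = Mul(Mul(16, -18), Rational(1, 216)) = Mul(-288, Rational(1, 216)) = Rational(-4, 3)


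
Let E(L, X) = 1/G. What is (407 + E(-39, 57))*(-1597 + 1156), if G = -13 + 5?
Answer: -1435455/8 ≈ -1.7943e+5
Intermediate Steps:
G = -8
E(L, X) = -⅛ (E(L, X) = 1/(-8) = -⅛)
(407 + E(-39, 57))*(-1597 + 1156) = (407 - ⅛)*(-1597 + 1156) = (3255/8)*(-441) = -1435455/8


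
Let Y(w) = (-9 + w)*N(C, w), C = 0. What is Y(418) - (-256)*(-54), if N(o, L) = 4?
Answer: -12188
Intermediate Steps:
Y(w) = -36 + 4*w (Y(w) = (-9 + w)*4 = -36 + 4*w)
Y(418) - (-256)*(-54) = (-36 + 4*418) - (-256)*(-54) = (-36 + 1672) - 1*13824 = 1636 - 13824 = -12188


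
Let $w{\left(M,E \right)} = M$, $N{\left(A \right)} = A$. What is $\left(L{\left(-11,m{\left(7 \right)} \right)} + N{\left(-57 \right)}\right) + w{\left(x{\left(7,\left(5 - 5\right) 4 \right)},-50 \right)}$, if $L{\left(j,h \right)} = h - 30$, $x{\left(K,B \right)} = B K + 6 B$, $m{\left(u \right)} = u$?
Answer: $-80$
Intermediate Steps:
$x{\left(K,B \right)} = 6 B + B K$
$L{\left(j,h \right)} = -30 + h$ ($L{\left(j,h \right)} = h - 30 = -30 + h$)
$\left(L{\left(-11,m{\left(7 \right)} \right)} + N{\left(-57 \right)}\right) + w{\left(x{\left(7,\left(5 - 5\right) 4 \right)},-50 \right)} = \left(\left(-30 + 7\right) - 57\right) + \left(5 - 5\right) 4 \left(6 + 7\right) = \left(-23 - 57\right) + 0 \cdot 4 \cdot 13 = -80 + 0 \cdot 13 = -80 + 0 = -80$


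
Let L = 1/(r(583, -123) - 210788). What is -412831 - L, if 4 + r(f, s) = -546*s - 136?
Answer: -59352712869/143770 ≈ -4.1283e+5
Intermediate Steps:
r(f, s) = -140 - 546*s (r(f, s) = -4 + (-546*s - 136) = -4 + (-136 - 546*s) = -140 - 546*s)
L = -1/143770 (L = 1/((-140 - 546*(-123)) - 210788) = 1/((-140 + 67158) - 210788) = 1/(67018 - 210788) = 1/(-143770) = -1/143770 ≈ -6.9556e-6)
-412831 - L = -412831 - 1*(-1/143770) = -412831 + 1/143770 = -59352712869/143770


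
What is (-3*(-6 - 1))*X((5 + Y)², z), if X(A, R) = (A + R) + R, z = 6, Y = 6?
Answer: 2793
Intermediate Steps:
X(A, R) = A + 2*R
(-3*(-6 - 1))*X((5 + Y)², z) = (-3*(-6 - 1))*((5 + 6)² + 2*6) = (-3*(-7))*(11² + 12) = 21*(121 + 12) = 21*133 = 2793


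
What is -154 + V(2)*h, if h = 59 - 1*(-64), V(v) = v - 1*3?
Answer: -277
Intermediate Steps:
V(v) = -3 + v (V(v) = v - 3 = -3 + v)
h = 123 (h = 59 + 64 = 123)
-154 + V(2)*h = -154 + (-3 + 2)*123 = -154 - 1*123 = -154 - 123 = -277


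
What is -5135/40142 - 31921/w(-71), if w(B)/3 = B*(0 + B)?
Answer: -1359029387/607067466 ≈ -2.2387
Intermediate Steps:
w(B) = 3*B² (w(B) = 3*(B*(0 + B)) = 3*(B*B) = 3*B²)
-5135/40142 - 31921/w(-71) = -5135/40142 - 31921/(3*(-71)²) = -5135*1/40142 - 31921/(3*5041) = -5135/40142 - 31921/15123 = -1359029387/607067466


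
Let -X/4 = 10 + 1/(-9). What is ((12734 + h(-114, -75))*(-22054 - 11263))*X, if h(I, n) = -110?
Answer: 49910465216/3 ≈ 1.6637e+10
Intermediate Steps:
X = -356/9 (X = -4*(10 + 1/(-9)) = -4*(10 - 1/9) = -4*89/9 = -356/9 ≈ -39.556)
((12734 + h(-114, -75))*(-22054 - 11263))*X = ((12734 - 110)*(-22054 - 11263))*(-356/9) = (12624*(-33317))*(-356/9) = -420593808*(-356/9) = 49910465216/3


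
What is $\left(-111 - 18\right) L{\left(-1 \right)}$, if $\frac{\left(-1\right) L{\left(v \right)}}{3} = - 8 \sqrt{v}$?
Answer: $- 3096 i \approx - 3096.0 i$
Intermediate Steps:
$L{\left(v \right)} = 24 \sqrt{v}$ ($L{\left(v \right)} = - 3 \left(- 8 \sqrt{v}\right) = 24 \sqrt{v}$)
$\left(-111 - 18\right) L{\left(-1 \right)} = \left(-111 - 18\right) 24 \sqrt{-1} = - 129 \cdot 24 i = - 3096 i$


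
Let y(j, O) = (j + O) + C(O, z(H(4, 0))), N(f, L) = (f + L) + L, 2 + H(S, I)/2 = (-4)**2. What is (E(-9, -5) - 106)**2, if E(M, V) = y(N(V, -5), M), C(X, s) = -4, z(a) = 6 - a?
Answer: 17956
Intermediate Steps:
H(S, I) = 28 (H(S, I) = -4 + 2*(-4)**2 = -4 + 2*16 = -4 + 32 = 28)
N(f, L) = f + 2*L (N(f, L) = (L + f) + L = f + 2*L)
y(j, O) = -4 + O + j (y(j, O) = (j + O) - 4 = (O + j) - 4 = -4 + O + j)
E(M, V) = -14 + M + V (E(M, V) = -4 + M + (V + 2*(-5)) = -4 + M + (V - 10) = -4 + M + (-10 + V) = -14 + M + V)
(E(-9, -5) - 106)**2 = ((-14 - 9 - 5) - 106)**2 = (-28 - 106)**2 = (-134)**2 = 17956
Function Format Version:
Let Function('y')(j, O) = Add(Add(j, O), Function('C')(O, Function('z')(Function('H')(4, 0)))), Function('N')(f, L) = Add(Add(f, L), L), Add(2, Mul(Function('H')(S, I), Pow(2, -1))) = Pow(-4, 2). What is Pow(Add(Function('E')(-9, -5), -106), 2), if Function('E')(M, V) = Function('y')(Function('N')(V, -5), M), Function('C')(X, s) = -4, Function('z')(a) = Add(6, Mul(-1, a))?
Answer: 17956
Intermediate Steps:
Function('H')(S, I) = 28 (Function('H')(S, I) = Add(-4, Mul(2, Pow(-4, 2))) = Add(-4, Mul(2, 16)) = Add(-4, 32) = 28)
Function('N')(f, L) = Add(f, Mul(2, L)) (Function('N')(f, L) = Add(Add(L, f), L) = Add(f, Mul(2, L)))
Function('y')(j, O) = Add(-4, O, j) (Function('y')(j, O) = Add(Add(j, O), -4) = Add(Add(O, j), -4) = Add(-4, O, j))
Function('E')(M, V) = Add(-14, M, V) (Function('E')(M, V) = Add(-4, M, Add(V, Mul(2, -5))) = Add(-4, M, Add(V, -10)) = Add(-4, M, Add(-10, V)) = Add(-14, M, V))
Pow(Add(Function('E')(-9, -5), -106), 2) = Pow(Add(Add(-14, -9, -5), -106), 2) = Pow(Add(-28, -106), 2) = Pow(-134, 2) = 17956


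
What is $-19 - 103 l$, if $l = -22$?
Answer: $2247$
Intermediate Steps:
$-19 - 103 l = -19 - -2266 = -19 + 2266 = 2247$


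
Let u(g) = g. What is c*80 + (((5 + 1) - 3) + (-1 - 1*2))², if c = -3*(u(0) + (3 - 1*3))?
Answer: 0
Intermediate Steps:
c = 0 (c = -3*(0 + (3 - 1*3)) = -3*(0 + (3 - 3)) = -3*(0 + 0) = -3*0 = 0)
c*80 + (((5 + 1) - 3) + (-1 - 1*2))² = 0*80 + (((5 + 1) - 3) + (-1 - 1*2))² = 0 + ((6 - 3) + (-1 - 2))² = 0 + (3 - 3)² = 0 + 0² = 0 + 0 = 0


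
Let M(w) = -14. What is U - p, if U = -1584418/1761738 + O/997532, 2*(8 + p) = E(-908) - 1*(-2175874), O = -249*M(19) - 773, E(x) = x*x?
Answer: -119834980065772289/79881365028 ≈ -1.5002e+6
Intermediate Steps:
E(x) = x**2
O = 2713 (O = -249*(-14) - 773 = 3486 - 773 = 2713)
p = 1500161 (p = -8 + ((-908)**2 - 1*(-2175874))/2 = -8 + (824464 + 2175874)/2 = -8 + (1/2)*3000338 = -8 + 1500169 = 1500161)
U = -71624002781/79881365028 (U = -1584418/1761738 + 2713/997532 = -1584418*1/1761738 + 2713*(1/997532) = -72019/80079 + 2713/997532 = -71624002781/79881365028 ≈ -0.89663)
U - p = -71624002781/79881365028 - 1*1500161 = -71624002781/79881365028 - 1500161 = -119834980065772289/79881365028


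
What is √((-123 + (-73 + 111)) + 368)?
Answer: √283 ≈ 16.823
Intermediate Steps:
√((-123 + (-73 + 111)) + 368) = √((-123 + 38) + 368) = √(-85 + 368) = √283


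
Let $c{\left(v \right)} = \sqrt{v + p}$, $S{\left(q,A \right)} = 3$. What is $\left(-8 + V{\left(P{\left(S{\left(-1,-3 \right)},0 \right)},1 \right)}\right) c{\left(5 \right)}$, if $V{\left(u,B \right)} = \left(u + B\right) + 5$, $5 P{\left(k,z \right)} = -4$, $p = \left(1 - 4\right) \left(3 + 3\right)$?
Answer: $- \frac{14 i \sqrt{13}}{5} \approx - 10.096 i$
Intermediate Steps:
$p = -18$ ($p = \left(-3\right) 6 = -18$)
$P{\left(k,z \right)} = - \frac{4}{5}$ ($P{\left(k,z \right)} = \frac{1}{5} \left(-4\right) = - \frac{4}{5}$)
$V{\left(u,B \right)} = 5 + B + u$ ($V{\left(u,B \right)} = \left(B + u\right) + 5 = 5 + B + u$)
$c{\left(v \right)} = \sqrt{-18 + v}$ ($c{\left(v \right)} = \sqrt{v - 18} = \sqrt{-18 + v}$)
$\left(-8 + V{\left(P{\left(S{\left(-1,-3 \right)},0 \right)},1 \right)}\right) c{\left(5 \right)} = \left(-8 + \left(5 + 1 - \frac{4}{5}\right)\right) \sqrt{-18 + 5} = \left(-8 + \frac{26}{5}\right) \sqrt{-13} = - \frac{14 i \sqrt{13}}{5}$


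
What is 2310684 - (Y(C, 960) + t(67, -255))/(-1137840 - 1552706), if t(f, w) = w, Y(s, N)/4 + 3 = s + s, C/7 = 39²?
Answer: 6217001678373/2690546 ≈ 2.3107e+6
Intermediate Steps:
C = 10647 (C = 7*39² = 7*1521 = 10647)
Y(s, N) = -12 + 8*s (Y(s, N) = -12 + 4*(s + s) = -12 + 4*(2*s) = -12 + 8*s)
2310684 - (Y(C, 960) + t(67, -255))/(-1137840 - 1552706) = 2310684 - ((-12 + 8*10647) - 255)/(-1137840 - 1552706) = 2310684 - ((-12 + 85176) - 255)/(-2690546) = 2310684 - (85164 - 255)*(-1)/2690546 = 2310684 - 84909*(-1)/2690546 = 2310684 - 1*(-84909/2690546) = 2310684 + 84909/2690546 = 6217001678373/2690546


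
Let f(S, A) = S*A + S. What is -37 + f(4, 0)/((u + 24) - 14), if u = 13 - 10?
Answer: -477/13 ≈ -36.692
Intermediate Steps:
f(S, A) = S + A*S (f(S, A) = A*S + S = S + A*S)
u = 3
-37 + f(4, 0)/((u + 24) - 14) = -37 + (4*(1 + 0))/((3 + 24) - 14) = -37 + (4*1)/(27 - 14) = -37 + 4/13 = -477/13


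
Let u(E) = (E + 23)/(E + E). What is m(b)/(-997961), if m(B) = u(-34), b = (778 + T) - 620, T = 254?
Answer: -11/67861348 ≈ -1.6210e-7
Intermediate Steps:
b = 412 (b = (778 + 254) - 620 = 1032 - 620 = 412)
u(E) = (23 + E)/(2*E) (u(E) = (23 + E)/((2*E)) = (23 + E)*(1/(2*E)) = (23 + E)/(2*E))
m(B) = 11/68 (m(B) = (½)*(23 - 34)/(-34) = (½)*(-1/34)*(-11) = 11/68)
m(b)/(-997961) = (11/68)/(-997961) = (11/68)*(-1/997961) = -11/67861348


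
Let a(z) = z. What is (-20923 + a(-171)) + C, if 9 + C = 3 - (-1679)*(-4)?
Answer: -27816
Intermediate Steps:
C = -6722 (C = -9 + (3 - (-1679)*(-4)) = -9 + (3 - 73*92) = -9 + (3 - 6716) = -9 - 6713 = -6722)
(-20923 + a(-171)) + C = (-20923 - 171) - 6722 = -21094 - 6722 = -27816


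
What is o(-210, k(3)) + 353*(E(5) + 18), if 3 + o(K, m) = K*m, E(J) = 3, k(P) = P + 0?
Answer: 6780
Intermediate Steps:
k(P) = P
o(K, m) = -3 + K*m
o(-210, k(3)) + 353*(E(5) + 18) = (-3 - 210*3) + 353*(3 + 18) = (-3 - 630) + 353*21 = -633 + 7413 = 6780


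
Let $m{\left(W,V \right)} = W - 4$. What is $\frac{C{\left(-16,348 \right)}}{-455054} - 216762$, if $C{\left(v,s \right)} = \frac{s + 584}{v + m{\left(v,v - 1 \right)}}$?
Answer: $- \frac{887745736099}{4095486} \approx -2.1676 \cdot 10^{5}$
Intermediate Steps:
$m{\left(W,V \right)} = -4 + W$
$C{\left(v,s \right)} = \frac{584 + s}{-4 + 2 v}$ ($C{\left(v,s \right)} = \frac{s + 584}{v + \left(-4 + v\right)} = \frac{584 + s}{-4 + 2 v}$)
$\frac{C{\left(-16,348 \right)}}{-455054} - 216762 = \frac{\frac{1}{2} \frac{1}{-2 - 16} \left(584 + 348\right)}{-455054} - 216762 = \frac{1}{2} \frac{1}{-18} \cdot 932 \left(- \frac{1}{455054}\right) - 216762 = \frac{1}{2} \left(- \frac{1}{18}\right) 932 \left(- \frac{1}{455054}\right) - 216762 = \left(- \frac{233}{9}\right) \left(- \frac{1}{455054}\right) - 216762 = \frac{233}{4095486} - 216762 = - \frac{887745736099}{4095486}$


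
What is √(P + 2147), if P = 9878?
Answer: 5*√481 ≈ 109.66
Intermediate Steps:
√(P + 2147) = √(9878 + 2147) = √12025 = 5*√481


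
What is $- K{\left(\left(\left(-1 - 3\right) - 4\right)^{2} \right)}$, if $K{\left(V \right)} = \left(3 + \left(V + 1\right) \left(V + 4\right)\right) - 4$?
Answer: $-4419$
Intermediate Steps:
$K{\left(V \right)} = -1 + \left(1 + V\right) \left(4 + V\right)$ ($K{\left(V \right)} = \left(3 + \left(1 + V\right) \left(4 + V\right)\right) - 4 = -1 + \left(1 + V\right) \left(4 + V\right)$)
$- K{\left(\left(\left(-1 - 3\right) - 4\right)^{2} \right)} = - (3 + \left(\left(\left(-1 - 3\right) - 4\right)^{2}\right)^{2} + 5 \left(\left(-1 - 3\right) - 4\right)^{2}) = - (3 + \left(\left(-4 - 4\right)^{2}\right)^{2} + 5 \left(-4 - 4\right)^{2}) = - (3 + \left(\left(-8\right)^{2}\right)^{2} + 5 \left(-8\right)^{2}) = - (3 + 64^{2} + 5 \cdot 64) = - (3 + 4096 + 320) = \left(-1\right) 4419 = -4419$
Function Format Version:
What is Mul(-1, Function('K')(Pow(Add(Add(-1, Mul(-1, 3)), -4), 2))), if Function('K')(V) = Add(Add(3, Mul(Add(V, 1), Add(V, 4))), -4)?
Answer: -4419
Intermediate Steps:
Function('K')(V) = Add(-1, Mul(Add(1, V), Add(4, V))) (Function('K')(V) = Add(Add(3, Mul(Add(1, V), Add(4, V))), -4) = Add(-1, Mul(Add(1, V), Add(4, V))))
Mul(-1, Function('K')(Pow(Add(Add(-1, Mul(-1, 3)), -4), 2))) = Mul(-1, Add(3, Pow(Pow(Add(Add(-1, Mul(-1, 3)), -4), 2), 2), Mul(5, Pow(Add(Add(-1, Mul(-1, 3)), -4), 2)))) = Mul(-1, Add(3, Pow(Pow(Add(Add(-1, -3), -4), 2), 2), Mul(5, Pow(Add(Add(-1, -3), -4), 2)))) = Mul(-1, Add(3, Pow(Pow(Add(-4, -4), 2), 2), Mul(5, Pow(Add(-4, -4), 2)))) = Mul(-1, Add(3, Pow(Pow(-8, 2), 2), Mul(5, Pow(-8, 2)))) = Mul(-1, Add(3, Pow(64, 2), Mul(5, 64))) = Mul(-1, Add(3, 4096, 320)) = Mul(-1, 4419) = -4419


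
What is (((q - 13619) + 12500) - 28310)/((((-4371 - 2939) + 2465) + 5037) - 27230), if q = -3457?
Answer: 16443/13519 ≈ 1.2163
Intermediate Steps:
(((q - 13619) + 12500) - 28310)/((((-4371 - 2939) + 2465) + 5037) - 27230) = (((-3457 - 13619) + 12500) - 28310)/((((-4371 - 2939) + 2465) + 5037) - 27230) = ((-17076 + 12500) - 28310)/(((-7310 + 2465) + 5037) - 27230) = (-4576 - 28310)/((-4845 + 5037) - 27230) = -32886/(192 - 27230) = -32886/(-27038) = -32886*(-1/27038) = 16443/13519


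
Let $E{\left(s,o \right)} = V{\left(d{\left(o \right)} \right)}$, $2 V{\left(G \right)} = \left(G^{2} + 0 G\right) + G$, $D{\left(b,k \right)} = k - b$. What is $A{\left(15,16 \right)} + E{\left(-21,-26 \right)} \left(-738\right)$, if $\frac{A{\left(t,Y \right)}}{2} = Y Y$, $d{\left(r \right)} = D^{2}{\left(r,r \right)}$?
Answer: $512$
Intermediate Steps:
$d{\left(r \right)} = 0$ ($d{\left(r \right)} = \left(r - r\right)^{2} = 0^{2} = 0$)
$A{\left(t,Y \right)} = 2 Y^{2}$ ($A{\left(t,Y \right)} = 2 Y Y = 2 Y^{2}$)
$V{\left(G \right)} = \frac{G}{2} + \frac{G^{2}}{2}$ ($V{\left(G \right)} = \frac{\left(G^{2} + 0 G\right) + G}{2} = \frac{\left(G^{2} + 0\right) + G}{2} = \frac{G^{2} + G}{2} = \frac{G + G^{2}}{2} = \frac{G}{2} + \frac{G^{2}}{2}$)
$E{\left(s,o \right)} = 0$ ($E{\left(s,o \right)} = \frac{1}{2} \cdot 0 \left(1 + 0\right) = \frac{1}{2} \cdot 0 \cdot 1 = 0$)
$A{\left(15,16 \right)} + E{\left(-21,-26 \right)} \left(-738\right) = 2 \cdot 16^{2} + 0 \left(-738\right) = 2 \cdot 256 + 0 = 512 + 0 = 512$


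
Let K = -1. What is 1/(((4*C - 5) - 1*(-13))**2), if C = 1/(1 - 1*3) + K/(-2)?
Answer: 1/64 ≈ 0.015625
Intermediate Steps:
C = 0 (C = 1/(1 - 1*3) - 1/(-2) = 1/(1 - 3) - 1*(-1/2) = 1/(-2) + 1/2 = 1*(-1/2) + 1/2 = -1/2 + 1/2 = 0)
1/(((4*C - 5) - 1*(-13))**2) = 1/(((4*0 - 5) - 1*(-13))**2) = 1/(((0 - 5) + 13)**2) = 1/((-5 + 13)**2) = 1/(8**2) = 1/64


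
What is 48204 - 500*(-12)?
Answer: 54204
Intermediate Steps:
48204 - 500*(-12) = 48204 + 6000 = 54204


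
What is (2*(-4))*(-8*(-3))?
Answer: -192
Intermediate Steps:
(2*(-4))*(-8*(-3)) = -8*24 = -192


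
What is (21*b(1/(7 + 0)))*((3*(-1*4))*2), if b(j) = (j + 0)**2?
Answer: -72/7 ≈ -10.286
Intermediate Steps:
b(j) = j**2
(21*b(1/(7 + 0)))*((3*(-1*4))*2) = (21*(1/(7 + 0))**2)*((3*(-1*4))*2) = (21*(1/7)**2)*((3*(-4))*2) = (21*(1/7)**2)*(-12*2) = (21*(1/49))*(-24) = (3/7)*(-24) = -72/7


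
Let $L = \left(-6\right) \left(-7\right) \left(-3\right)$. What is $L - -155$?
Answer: $29$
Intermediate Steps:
$L = -126$ ($L = 42 \left(-3\right) = -126$)
$L - -155 = -126 - -155 = -126 + 155 = 29$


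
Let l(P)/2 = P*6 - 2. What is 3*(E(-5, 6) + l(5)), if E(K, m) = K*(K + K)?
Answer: 318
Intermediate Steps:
E(K, m) = 2*K² (E(K, m) = K*(2*K) = 2*K²)
l(P) = -4 + 12*P (l(P) = 2*(P*6 - 2) = 2*(6*P - 2) = 2*(-2 + 6*P) = -4 + 12*P)
3*(E(-5, 6) + l(5)) = 3*(2*(-5)² + (-4 + 12*5)) = 3*(2*25 + (-4 + 60)) = 3*(50 + 56) = 3*106 = 318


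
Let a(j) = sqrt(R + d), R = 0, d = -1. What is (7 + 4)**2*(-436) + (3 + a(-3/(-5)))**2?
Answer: -52748 + 6*I ≈ -52748.0 + 6.0*I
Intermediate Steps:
a(j) = I (a(j) = sqrt(0 - 1) = sqrt(-1) = I)
(7 + 4)**2*(-436) + (3 + a(-3/(-5)))**2 = (7 + 4)**2*(-436) + (3 + I)**2 = 11**2*(-436) + (3 + I)**2 = 121*(-436) + (3 + I)**2 = -52756 + (3 + I)**2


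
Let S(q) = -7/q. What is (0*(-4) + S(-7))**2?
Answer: 1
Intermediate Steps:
(0*(-4) + S(-7))**2 = (0*(-4) - 7/(-7))**2 = (0 - 7*(-1/7))**2 = (0 + 1)**2 = 1**2 = 1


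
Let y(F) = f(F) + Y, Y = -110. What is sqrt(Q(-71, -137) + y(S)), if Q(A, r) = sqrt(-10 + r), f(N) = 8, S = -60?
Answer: sqrt(-102 + 7*I*sqrt(3)) ≈ 0.59919 + 10.117*I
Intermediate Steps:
y(F) = -102 (y(F) = 8 - 110 = -102)
sqrt(Q(-71, -137) + y(S)) = sqrt(sqrt(-10 - 137) - 102) = sqrt(sqrt(-147) - 102) = sqrt(7*I*sqrt(3) - 102) = sqrt(-102 + 7*I*sqrt(3))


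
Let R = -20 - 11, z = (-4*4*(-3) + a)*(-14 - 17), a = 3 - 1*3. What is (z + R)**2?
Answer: 2307361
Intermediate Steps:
a = 0 (a = 3 - 3 = 0)
z = -1488 (z = (-4*4*(-3) + 0)*(-14 - 17) = (-16*(-3) + 0)*(-31) = (48 + 0)*(-31) = 48*(-31) = -1488)
R = -31
(z + R)**2 = (-1488 - 31)**2 = (-1519)**2 = 2307361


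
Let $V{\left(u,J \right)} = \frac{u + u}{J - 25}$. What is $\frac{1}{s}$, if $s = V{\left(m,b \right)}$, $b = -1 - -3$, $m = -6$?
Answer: $\frac{23}{12} \approx 1.9167$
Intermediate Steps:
$b = 2$ ($b = -1 + 3 = 2$)
$V{\left(u,J \right)} = \frac{2 u}{-25 + J}$ ($V{\left(u,J \right)} = \frac{2 u}{J - 25} = \frac{2 u}{-25 + J}$)
$s = \frac{12}{23}$ ($s = 2 \left(-6\right) \frac{1}{-25 + 2} = 2 \left(-6\right) \frac{1}{-23} = 2 \left(-6\right) \left(- \frac{1}{23}\right) = \frac{12}{23} \approx 0.52174$)
$\frac{1}{s} = \frac{1}{\frac{12}{23}} = \frac{23}{12}$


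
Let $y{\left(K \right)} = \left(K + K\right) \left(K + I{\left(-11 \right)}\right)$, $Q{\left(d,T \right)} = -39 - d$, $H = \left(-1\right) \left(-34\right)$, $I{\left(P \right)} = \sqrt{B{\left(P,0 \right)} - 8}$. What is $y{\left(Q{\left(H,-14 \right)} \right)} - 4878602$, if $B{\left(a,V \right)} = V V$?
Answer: $-4867944 - 292 i \sqrt{2} \approx -4.8679 \cdot 10^{6} - 412.95 i$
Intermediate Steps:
$B{\left(a,V \right)} = V^{2}$
$I{\left(P \right)} = 2 i \sqrt{2}$ ($I{\left(P \right)} = \sqrt{0^{2} - 8} = \sqrt{0 - 8} = \sqrt{-8} = 2 i \sqrt{2}$)
$H = 34$
$y{\left(K \right)} = 2 K \left(K + 2 i \sqrt{2}\right)$ ($y{\left(K \right)} = \left(K + K\right) \left(K + 2 i \sqrt{2}\right) = 2 K \left(K + 2 i \sqrt{2}\right)$)
$y{\left(Q{\left(H,-14 \right)} \right)} - 4878602 = 2 \left(-39 - 34\right) \left(\left(-39 - 34\right) + 2 i \sqrt{2}\right) - 4878602 = 2 \left(-73\right) \left(-73 + 2 i \sqrt{2}\right) - 4878602 = \left(10658 - 292 i \sqrt{2}\right) - 4878602 = -4867944 - 292 i \sqrt{2}$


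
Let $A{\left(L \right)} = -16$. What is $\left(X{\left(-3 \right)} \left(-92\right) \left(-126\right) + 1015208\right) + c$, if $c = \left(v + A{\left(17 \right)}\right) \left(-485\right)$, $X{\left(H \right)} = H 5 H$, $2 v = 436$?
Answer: $1438878$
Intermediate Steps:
$v = 218$ ($v = \frac{1}{2} \cdot 436 = 218$)
$X{\left(H \right)} = 5 H^{2}$ ($X{\left(H \right)} = 5 H H = 5 H^{2}$)
$c = -97970$ ($c = \left(218 - 16\right) \left(-485\right) = 202 \left(-485\right) = -97970$)
$\left(X{\left(-3 \right)} \left(-92\right) \left(-126\right) + 1015208\right) + c = \left(5 \left(-3\right)^{2} \left(-92\right) \left(-126\right) + 1015208\right) - 97970 = \left(5 \cdot 9 \left(-92\right) \left(-126\right) + 1015208\right) - 97970 = \left(45 \left(-92\right) \left(-126\right) + 1015208\right) - 97970 = \left(\left(-4140\right) \left(-126\right) + 1015208\right) - 97970 = \left(521640 + 1015208\right) - 97970 = 1536848 - 97970 = 1438878$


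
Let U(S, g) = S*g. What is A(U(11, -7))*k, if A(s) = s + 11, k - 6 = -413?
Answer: 26862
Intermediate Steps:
k = -407 (k = 6 - 413 = -407)
A(s) = 11 + s
A(U(11, -7))*k = (11 + 11*(-7))*(-407) = (11 - 77)*(-407) = -66*(-407) = 26862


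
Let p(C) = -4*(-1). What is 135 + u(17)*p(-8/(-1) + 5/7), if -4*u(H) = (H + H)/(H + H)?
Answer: 134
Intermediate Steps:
u(H) = -¼ (u(H) = -(H + H)/(4*(H + H)) = -2*H/(4*(2*H)) = -2*H*1/(2*H)/4 = -¼*1 = -¼)
p(C) = 4
135 + u(17)*p(-8/(-1) + 5/7) = 135 - ¼*4 = 135 - 1 = 134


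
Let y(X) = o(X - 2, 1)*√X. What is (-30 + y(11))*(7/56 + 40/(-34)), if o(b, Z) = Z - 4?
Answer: 2145/68 + 429*√11/136 ≈ 42.006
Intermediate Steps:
o(b, Z) = -4 + Z
y(X) = -3*√X (y(X) = (-4 + 1)*√X = -3*√X)
(-30 + y(11))*(7/56 + 40/(-34)) = (-30 - 3*√11)*(7/56 + 40/(-34)) = (-30 - 3*√11)*(7*(1/56) + 40*(-1/34)) = (-30 - 3*√11)*(⅛ - 20/17) = (-30 - 3*√11)*(-143/136) = 2145/68 + 429*√11/136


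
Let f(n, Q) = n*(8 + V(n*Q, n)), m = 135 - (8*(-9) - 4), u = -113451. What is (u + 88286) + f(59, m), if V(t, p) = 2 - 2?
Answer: -24693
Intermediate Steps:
V(t, p) = 0
m = 211 (m = 135 - (-72 - 4) = 135 - 1*(-76) = 135 + 76 = 211)
f(n, Q) = 8*n (f(n, Q) = n*(8 + 0) = n*8 = 8*n)
(u + 88286) + f(59, m) = (-113451 + 88286) + 8*59 = -25165 + 472 = -24693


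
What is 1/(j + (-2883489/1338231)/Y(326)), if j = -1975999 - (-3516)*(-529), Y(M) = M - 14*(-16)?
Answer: -245342350/941124177894213 ≈ -2.6069e-7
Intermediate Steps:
Y(M) = 224 + M (Y(M) = M + 224 = 224 + M)
j = -3835963 (j = -1975999 - 1*1859964 = -1975999 - 1859964 = -3835963)
1/(j + (-2883489/1338231)/Y(326)) = 1/(-3835963 + (-2883489/1338231)/(224 + 326)) = 1/(-3835963 - 2883489*1/1338231/550) = 1/(-3835963 - 961163/446077*1/550) = 1/(-3835963 - 961163/245342350) = 1/(-941124177894213/245342350) = -245342350/941124177894213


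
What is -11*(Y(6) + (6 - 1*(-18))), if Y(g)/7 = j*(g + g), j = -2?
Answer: 1584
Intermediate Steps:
Y(g) = -28*g (Y(g) = 7*(-2*(g + g)) = 7*(-4*g) = -28*g)
-11*(Y(6) + (6 - 1*(-18))) = -11*(-28*6 + (6 - 1*(-18))) = -11*(-168 + (6 + 18)) = -11*(-168 + 24) = -11*(-144) = 1584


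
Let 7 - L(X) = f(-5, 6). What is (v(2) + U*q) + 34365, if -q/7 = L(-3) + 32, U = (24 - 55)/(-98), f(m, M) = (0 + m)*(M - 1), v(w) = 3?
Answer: 239584/7 ≈ 34226.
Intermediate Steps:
f(m, M) = m*(-1 + M)
U = 31/98 (U = -31*(-1/98) = 31/98 ≈ 0.31633)
L(X) = 32 (L(X) = 7 - (-5)*(-1 + 6) = 7 - (-5)*5 = 7 - 1*(-25) = 7 + 25 = 32)
q = -448 (q = -7*(32 + 32) = -7*64 = -448)
(v(2) + U*q) + 34365 = (3 + (31/98)*(-448)) + 34365 = (3 - 992/7) + 34365 = -971/7 + 34365 = 239584/7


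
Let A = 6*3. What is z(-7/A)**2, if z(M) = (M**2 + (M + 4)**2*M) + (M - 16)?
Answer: 15443778529/34012224 ≈ 454.07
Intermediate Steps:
A = 18
z(M) = -16 + M + M**2 + M*(4 + M)**2 (z(M) = (M**2 + (4 + M)**2*M) + (-16 + M) = (M**2 + M*(4 + M)**2) + (-16 + M) = -16 + M + M**2 + M*(4 + M)**2)
z(-7/A)**2 = (-16 - 7/18 + (-7/18)**2 + (-7/18)*(4 - 7/18)**2)**2 = (-16 - 7*1/18 + (-7*1/18)**2 + (-7*1/18)*(4 - 7*1/18)**2)**2 = (-16 - 7/18 + (-7/18)**2 - 7*(4 - 7/18)**2/18)**2 = (-16 - 7/18 + 49/324 - 7*(65/18)**2/18)**2 = (-16 - 7/18 + 49/324 - 7/18*4225/324)**2 = (-16 - 7/18 + 49/324 - 29575/5832)**2 = (-124273/5832)**2 = 15443778529/34012224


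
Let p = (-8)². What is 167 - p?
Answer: 103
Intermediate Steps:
p = 64
167 - p = 167 - 1*64 = 167 - 64 = 103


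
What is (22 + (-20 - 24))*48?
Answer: -1056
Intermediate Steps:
(22 + (-20 - 24))*48 = (22 - 44)*48 = -22*48 = -1056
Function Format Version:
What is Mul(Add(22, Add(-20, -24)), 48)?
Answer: -1056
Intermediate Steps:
Mul(Add(22, Add(-20, -24)), 48) = Mul(Add(22, -44), 48) = Mul(-22, 48) = -1056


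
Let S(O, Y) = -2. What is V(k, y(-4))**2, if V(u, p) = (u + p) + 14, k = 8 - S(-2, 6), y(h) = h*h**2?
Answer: 1600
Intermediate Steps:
y(h) = h**3
k = 10 (k = 8 - 1*(-2) = 8 + 2 = 10)
V(u, p) = 14 + p + u (V(u, p) = (p + u) + 14 = 14 + p + u)
V(k, y(-4))**2 = (14 + (-4)**3 + 10)**2 = (14 - 64 + 10)**2 = (-40)**2 = 1600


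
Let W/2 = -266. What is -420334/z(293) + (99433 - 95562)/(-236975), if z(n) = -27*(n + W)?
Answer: -99633629213/1529199675 ≈ -65.154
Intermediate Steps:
W = -532 (W = 2*(-266) = -532)
z(n) = 14364 - 27*n (z(n) = -27*(n - 532) = -27*(-532 + n) = 14364 - 27*n)
-420334/z(293) + (99433 - 95562)/(-236975) = -420334/(14364 - 27*293) + (99433 - 95562)/(-236975) = -420334/(14364 - 7911) + 3871*(-1/236975) = -420334/6453 - 3871/236975 = -99633629213/1529199675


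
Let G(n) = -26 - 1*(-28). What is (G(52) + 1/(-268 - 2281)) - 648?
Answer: -1646655/2549 ≈ -646.00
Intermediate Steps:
G(n) = 2 (G(n) = -26 + 28 = 2)
(G(52) + 1/(-268 - 2281)) - 648 = (2 + 1/(-268 - 2281)) - 648 = (2 + 1/(-2549)) - 648 = (2 - 1/2549) - 648 = 5097/2549 - 648 = -1646655/2549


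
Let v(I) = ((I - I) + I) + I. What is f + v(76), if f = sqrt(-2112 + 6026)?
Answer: 152 + sqrt(3914) ≈ 214.56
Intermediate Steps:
f = sqrt(3914) ≈ 62.562
v(I) = 2*I (v(I) = (0 + I) + I = I + I = 2*I)
f + v(76) = sqrt(3914) + 2*76 = sqrt(3914) + 152 = 152 + sqrt(3914)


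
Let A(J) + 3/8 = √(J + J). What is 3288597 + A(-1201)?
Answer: 26308773/8 + I*√2402 ≈ 3.2886e+6 + 49.01*I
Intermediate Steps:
A(J) = -3/8 + √2*√J (A(J) = -3/8 + √(J + J) = -3/8 + √(2*J) = -3/8 + √2*√J)
3288597 + A(-1201) = 3288597 + (-3/8 + √2*√(-1201)) = 3288597 + (-3/8 + √2*(I*√1201)) = 3288597 + (-3/8 + I*√2402) = 26308773/8 + I*√2402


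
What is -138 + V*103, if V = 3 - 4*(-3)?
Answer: 1407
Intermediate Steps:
V = 15 (V = 3 + 12 = 15)
-138 + V*103 = -138 + 15*103 = -138 + 1545 = 1407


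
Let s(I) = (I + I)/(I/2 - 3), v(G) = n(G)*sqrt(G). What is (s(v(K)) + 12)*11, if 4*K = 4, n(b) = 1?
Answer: 616/5 ≈ 123.20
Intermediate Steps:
K = 1 (K = (1/4)*4 = 1)
v(G) = sqrt(G) (v(G) = 1*sqrt(G) = sqrt(G))
s(I) = 2*I/(-3 + I/2) (s(I) = (2*I)/(I*(1/2) - 3) = (2*I)/(I/2 - 3) = (2*I)/(-3 + I/2) = 2*I/(-3 + I/2))
(s(v(K)) + 12)*11 = (4*sqrt(1)/(-6 + sqrt(1)) + 12)*11 = (4*1/(-6 + 1) + 12)*11 = (4*1/(-5) + 12)*11 = (4*1*(-1/5) + 12)*11 = (-4/5 + 12)*11 = (56/5)*11 = 616/5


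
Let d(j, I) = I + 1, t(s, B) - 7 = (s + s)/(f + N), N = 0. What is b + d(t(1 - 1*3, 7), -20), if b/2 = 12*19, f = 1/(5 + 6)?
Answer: 437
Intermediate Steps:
f = 1/11 ≈ 0.090909
t(s, B) = 7 + 22*s (t(s, B) = 7 + (s + s)/(1/11 + 0) = 7 + (2*s)/(1/11) = 7 + (2*s)*11 = 7 + 22*s)
d(j, I) = 1 + I
b = 456 (b = 2*(12*19) = 2*228 = 456)
b + d(t(1 - 1*3, 7), -20) = 456 + (1 - 20) = 456 - 19 = 437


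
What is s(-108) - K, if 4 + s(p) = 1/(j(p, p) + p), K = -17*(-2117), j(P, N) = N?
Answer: -7774489/216 ≈ -35993.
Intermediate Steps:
K = 35989
s(p) = -4 + 1/(2*p) (s(p) = -4 + 1/(p + p) = -4 + 1/(2*p))
s(-108) - K = (-4 + (1/2)/(-108)) - 1*35989 = (-4 + (1/2)*(-1/108)) - 35989 = (-4 - 1/216) - 35989 = -865/216 - 35989 = -7774489/216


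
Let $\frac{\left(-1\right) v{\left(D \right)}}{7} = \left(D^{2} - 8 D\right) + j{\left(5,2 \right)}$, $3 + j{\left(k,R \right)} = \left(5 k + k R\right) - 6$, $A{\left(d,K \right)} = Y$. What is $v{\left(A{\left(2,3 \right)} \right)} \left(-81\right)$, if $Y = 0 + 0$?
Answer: $14742$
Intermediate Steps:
$Y = 0$
$A{\left(d,K \right)} = 0$
$j{\left(k,R \right)} = -9 + 5 k + R k$ ($j{\left(k,R \right)} = -3 - \left(6 - 5 k - k R\right) = -3 - \left(6 - 5 k - R k\right) = -3 + \left(-6 + 5 k + R k\right) = -9 + 5 k + R k$)
$v{\left(D \right)} = -182 - 7 D^{2} + 56 D$ ($v{\left(D \right)} = - 7 \left(\left(D^{2} - 8 D\right) + \left(-9 + 5 \cdot 5 + 2 \cdot 5\right)\right) = - 7 \left(\left(D^{2} - 8 D\right) + \left(-9 + 25 + 10\right)\right) = - 7 \left(\left(D^{2} - 8 D\right) + 26\right) = - 7 \left(26 + D^{2} - 8 D\right) = -182 - 7 D^{2} + 56 D$)
$v{\left(A{\left(2,3 \right)} \right)} \left(-81\right) = \left(-182 - 7 \cdot 0^{2} + 56 \cdot 0\right) \left(-81\right) = \left(-182 - 0 + 0\right) \left(-81\right) = \left(-182 + 0 + 0\right) \left(-81\right) = \left(-182\right) \left(-81\right) = 14742$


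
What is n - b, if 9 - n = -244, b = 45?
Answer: 208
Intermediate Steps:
n = 253 (n = 9 - 1*(-244) = 9 + 244 = 253)
n - b = 253 - 1*45 = 253 - 45 = 208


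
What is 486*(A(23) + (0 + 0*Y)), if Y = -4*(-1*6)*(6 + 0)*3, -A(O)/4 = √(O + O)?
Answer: -1944*√46 ≈ -13185.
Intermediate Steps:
A(O) = -4*√2*√O (A(O) = -4*√(O + O) = -4*√2*√O)
Y = 432 (Y = -(-24)*6*3 = -(-24)*18 = -4*(-108) = 432)
486*(A(23) + (0 + 0*Y)) = 486*(-4*√2*√23 + (0 + 0*432)) = 486*(-4*√46 + (0 + 0)) = 486*(-4*√46 + 0) = 486*(-4*√46) = -1944*√46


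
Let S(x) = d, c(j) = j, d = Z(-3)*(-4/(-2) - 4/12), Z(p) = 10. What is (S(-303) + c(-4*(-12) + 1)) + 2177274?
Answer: 6532019/3 ≈ 2.1773e+6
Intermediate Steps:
d = 50/3 (d = 10*(-4/(-2) - 4/12) = 10*(-4*(-½) - 4*1/12) = 10*(2 - ⅓) = 10*(5/3) = 50/3 ≈ 16.667)
S(x) = 50/3
(S(-303) + c(-4*(-12) + 1)) + 2177274 = (50/3 + (-4*(-12) + 1)) + 2177274 = (50/3 + (48 + 1)) + 2177274 = (50/3 + 49) + 2177274 = 197/3 + 2177274 = 6532019/3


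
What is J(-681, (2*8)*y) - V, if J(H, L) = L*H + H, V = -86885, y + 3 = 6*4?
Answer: -142612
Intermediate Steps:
y = 21 (y = -3 + 6*4 = -3 + 24 = 21)
J(H, L) = H + H*L (J(H, L) = H*L + H = H + H*L)
J(-681, (2*8)*y) - V = -681*(1 + (2*8)*21) - 1*(-86885) = -681*(1 + 16*21) + 86885 = -681*(1 + 336) + 86885 = -681*337 + 86885 = -229497 + 86885 = -142612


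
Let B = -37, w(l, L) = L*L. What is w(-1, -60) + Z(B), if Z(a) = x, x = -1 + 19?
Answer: 3618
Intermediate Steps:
w(l, L) = L**2
x = 18
Z(a) = 18
w(-1, -60) + Z(B) = (-60)**2 + 18 = 3600 + 18 = 3618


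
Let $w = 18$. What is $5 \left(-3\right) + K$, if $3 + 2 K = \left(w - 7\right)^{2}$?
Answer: $44$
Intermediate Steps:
$K = 59$ ($K = - \frac{3}{2} + \frac{\left(18 - 7\right)^{2}}{2} = - \frac{3}{2} + \frac{11^{2}}{2} = - \frac{3}{2} + \frac{1}{2} \cdot 121 = - \frac{3}{2} + \frac{121}{2} = 59$)
$5 \left(-3\right) + K = 5 \left(-3\right) + 59 = -15 + 59 = 44$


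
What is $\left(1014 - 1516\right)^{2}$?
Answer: $252004$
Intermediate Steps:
$\left(1014 - 1516\right)^{2} = \left(-502\right)^{2} = 252004$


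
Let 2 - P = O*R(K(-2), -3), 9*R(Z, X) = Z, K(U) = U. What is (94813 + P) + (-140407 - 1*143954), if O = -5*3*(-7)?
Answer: -568568/3 ≈ -1.8952e+5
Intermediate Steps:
R(Z, X) = Z/9
O = 105 (O = -15*(-7) = 105)
P = 76/3 (P = 2 - 105*(⅑)*(-2) = 2 - 105*(-2)/9 = 2 - 1*(-70/3) = 2 + 70/3 = 76/3 ≈ 25.333)
(94813 + P) + (-140407 - 1*143954) = (94813 + 76/3) + (-140407 - 1*143954) = 284515/3 + (-140407 - 143954) = 284515/3 - 284361 = -568568/3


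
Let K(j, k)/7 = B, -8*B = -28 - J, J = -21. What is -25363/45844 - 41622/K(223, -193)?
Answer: -2180884933/320908 ≈ -6796.0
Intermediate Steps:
B = 7/8 (B = -(-28 - 1*(-21))/8 = -(-28 + 21)/8 = -⅛*(-7) = 7/8 ≈ 0.87500)
K(j, k) = 49/8 (K(j, k) = 7*(7/8) = 49/8)
-25363/45844 - 41622/K(223, -193) = -25363/45844 - 41622/49/8 = -25363*1/45844 - 41622*8/49 = -25363/45844 - 47568/7 = -2180884933/320908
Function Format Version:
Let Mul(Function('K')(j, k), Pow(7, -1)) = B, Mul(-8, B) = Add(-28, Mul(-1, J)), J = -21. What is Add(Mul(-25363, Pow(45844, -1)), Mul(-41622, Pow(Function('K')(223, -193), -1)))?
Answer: Rational(-2180884933, 320908) ≈ -6796.0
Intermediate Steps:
B = Rational(7, 8) (B = Mul(Rational(-1, 8), Add(-28, Mul(-1, -21))) = Mul(Rational(-1, 8), Add(-28, 21)) = Mul(Rational(-1, 8), -7) = Rational(7, 8) ≈ 0.87500)
Function('K')(j, k) = Rational(49, 8) (Function('K')(j, k) = Mul(7, Rational(7, 8)) = Rational(49, 8))
Add(Mul(-25363, Pow(45844, -1)), Mul(-41622, Pow(Function('K')(223, -193), -1))) = Add(Mul(-25363, Pow(45844, -1)), Mul(-41622, Pow(Rational(49, 8), -1))) = Add(Mul(-25363, Rational(1, 45844)), Mul(-41622, Rational(8, 49))) = Add(Rational(-25363, 45844), Rational(-47568, 7)) = Rational(-2180884933, 320908)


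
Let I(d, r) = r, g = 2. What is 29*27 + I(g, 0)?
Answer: 783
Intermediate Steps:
29*27 + I(g, 0) = 29*27 + 0 = 783 + 0 = 783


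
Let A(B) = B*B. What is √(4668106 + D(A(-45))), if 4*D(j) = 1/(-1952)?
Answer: √4446725740934/976 ≈ 2160.6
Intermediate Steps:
A(B) = B²
D(j) = -1/7808 (D(j) = (¼)/(-1952) = (¼)*(-1/1952) = -1/7808)
√(4668106 + D(A(-45))) = √(4668106 - 1/7808) = √(36448571647/7808) = √4446725740934/976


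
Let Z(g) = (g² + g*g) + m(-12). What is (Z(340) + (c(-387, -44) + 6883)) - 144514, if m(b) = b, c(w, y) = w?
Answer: 93170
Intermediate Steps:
Z(g) = -12 + 2*g² (Z(g) = (g² + g*g) - 12 = (g² + g²) - 12 = 2*g² - 12 = -12 + 2*g²)
(Z(340) + (c(-387, -44) + 6883)) - 144514 = ((-12 + 2*340²) + (-387 + 6883)) - 144514 = ((-12 + 2*115600) + 6496) - 144514 = ((-12 + 231200) + 6496) - 144514 = (231188 + 6496) - 144514 = 237684 - 144514 = 93170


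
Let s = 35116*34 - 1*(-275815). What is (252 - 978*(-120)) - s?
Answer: -1352147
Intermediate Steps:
s = 1469759 (s = 1193944 + 275815 = 1469759)
(252 - 978*(-120)) - s = (252 - 978*(-120)) - 1*1469759 = (252 + 117360) - 1469759 = 117612 - 1469759 = -1352147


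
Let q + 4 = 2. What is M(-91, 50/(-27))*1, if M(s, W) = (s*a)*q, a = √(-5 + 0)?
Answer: 182*I*√5 ≈ 406.96*I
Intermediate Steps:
q = -2 (q = -4 + 2 = -2)
a = I*√5 (a = √(-5) = I*√5 ≈ 2.2361*I)
M(s, W) = -2*I*s*√5 (M(s, W) = (s*(I*√5))*(-2) = (I*s*√5)*(-2) = -2*I*s*√5)
M(-91, 50/(-27))*1 = -2*I*(-91)*√5*1 = (182*I*√5)*1 = 182*I*√5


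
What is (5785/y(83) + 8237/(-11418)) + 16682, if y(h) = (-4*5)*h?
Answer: 31610889961/1895388 ≈ 16678.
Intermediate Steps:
y(h) = -20*h
(5785/y(83) + 8237/(-11418)) + 16682 = (5785/((-20*83)) + 8237/(-11418)) + 16682 = (5785/(-1660) + 8237*(-1/11418)) + 16682 = (5785*(-1/1660) - 8237/11418) + 16682 = (-1157/332 - 8237/11418) + 16682 = -7972655/1895388 + 16682 = 31610889961/1895388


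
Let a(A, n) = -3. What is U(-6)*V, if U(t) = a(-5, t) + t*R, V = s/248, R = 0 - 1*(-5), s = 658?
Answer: -10857/124 ≈ -87.556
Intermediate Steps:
R = 5 (R = 0 + 5 = 5)
V = 329/124 (V = 658/248 = 658*(1/248) = 329/124 ≈ 2.6532)
U(t) = -3 + 5*t (U(t) = -3 + t*5 = -3 + 5*t)
U(-6)*V = (-3 + 5*(-6))*(329/124) = (-3 - 30)*(329/124) = -33*329/124 = -10857/124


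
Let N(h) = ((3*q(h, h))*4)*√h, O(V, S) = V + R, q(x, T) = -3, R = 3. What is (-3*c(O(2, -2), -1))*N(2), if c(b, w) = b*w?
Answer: -540*√2 ≈ -763.68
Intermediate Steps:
O(V, S) = 3 + V (O(V, S) = V + 3 = 3 + V)
N(h) = -36*√h (N(h) = ((3*(-3))*4)*√h = (-9*4)*√h = -36*√h)
(-3*c(O(2, -2), -1))*N(2) = (-3*(3 + 2)*(-1))*(-36*√2) = (-15*(-1))*(-36*√2) = (-3*(-5))*(-36*√2) = 15*(-36*√2) = -540*√2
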